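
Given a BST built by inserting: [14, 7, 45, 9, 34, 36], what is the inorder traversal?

Tree insertion order: [14, 7, 45, 9, 34, 36]
Tree (level-order array): [14, 7, 45, None, 9, 34, None, None, None, None, 36]
Inorder traversal: [7, 9, 14, 34, 36, 45]


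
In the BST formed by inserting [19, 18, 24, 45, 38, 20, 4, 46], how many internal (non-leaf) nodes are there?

Tree built from: [19, 18, 24, 45, 38, 20, 4, 46]
Tree (level-order array): [19, 18, 24, 4, None, 20, 45, None, None, None, None, 38, 46]
Rule: An internal node has at least one child.
Per-node child counts:
  node 19: 2 child(ren)
  node 18: 1 child(ren)
  node 4: 0 child(ren)
  node 24: 2 child(ren)
  node 20: 0 child(ren)
  node 45: 2 child(ren)
  node 38: 0 child(ren)
  node 46: 0 child(ren)
Matching nodes: [19, 18, 24, 45]
Count of internal (non-leaf) nodes: 4


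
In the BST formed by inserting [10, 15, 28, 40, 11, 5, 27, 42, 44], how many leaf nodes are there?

Tree built from: [10, 15, 28, 40, 11, 5, 27, 42, 44]
Tree (level-order array): [10, 5, 15, None, None, 11, 28, None, None, 27, 40, None, None, None, 42, None, 44]
Rule: A leaf has 0 children.
Per-node child counts:
  node 10: 2 child(ren)
  node 5: 0 child(ren)
  node 15: 2 child(ren)
  node 11: 0 child(ren)
  node 28: 2 child(ren)
  node 27: 0 child(ren)
  node 40: 1 child(ren)
  node 42: 1 child(ren)
  node 44: 0 child(ren)
Matching nodes: [5, 11, 27, 44]
Count of leaf nodes: 4


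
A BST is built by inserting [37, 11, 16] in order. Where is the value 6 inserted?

Starting tree (level order): [37, 11, None, None, 16]
Insertion path: 37 -> 11
Result: insert 6 as left child of 11
Final tree (level order): [37, 11, None, 6, 16]


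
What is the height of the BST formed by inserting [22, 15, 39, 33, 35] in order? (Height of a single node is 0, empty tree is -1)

Insertion order: [22, 15, 39, 33, 35]
Tree (level-order array): [22, 15, 39, None, None, 33, None, None, 35]
Compute height bottom-up (empty subtree = -1):
  height(15) = 1 + max(-1, -1) = 0
  height(35) = 1 + max(-1, -1) = 0
  height(33) = 1 + max(-1, 0) = 1
  height(39) = 1 + max(1, -1) = 2
  height(22) = 1 + max(0, 2) = 3
Height = 3


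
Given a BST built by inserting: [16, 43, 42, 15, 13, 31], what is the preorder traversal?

Tree insertion order: [16, 43, 42, 15, 13, 31]
Tree (level-order array): [16, 15, 43, 13, None, 42, None, None, None, 31]
Preorder traversal: [16, 15, 13, 43, 42, 31]


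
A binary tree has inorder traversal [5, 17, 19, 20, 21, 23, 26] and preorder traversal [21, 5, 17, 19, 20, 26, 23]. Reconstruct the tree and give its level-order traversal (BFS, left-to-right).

Inorder:  [5, 17, 19, 20, 21, 23, 26]
Preorder: [21, 5, 17, 19, 20, 26, 23]
Algorithm: preorder visits root first, so consume preorder in order;
for each root, split the current inorder slice at that value into
left-subtree inorder and right-subtree inorder, then recurse.
Recursive splits:
  root=21; inorder splits into left=[5, 17, 19, 20], right=[23, 26]
  root=5; inorder splits into left=[], right=[17, 19, 20]
  root=17; inorder splits into left=[], right=[19, 20]
  root=19; inorder splits into left=[], right=[20]
  root=20; inorder splits into left=[], right=[]
  root=26; inorder splits into left=[23], right=[]
  root=23; inorder splits into left=[], right=[]
Reconstructed level-order: [21, 5, 26, 17, 23, 19, 20]


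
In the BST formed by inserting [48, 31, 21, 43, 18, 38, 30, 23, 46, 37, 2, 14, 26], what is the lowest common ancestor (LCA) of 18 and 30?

Tree insertion order: [48, 31, 21, 43, 18, 38, 30, 23, 46, 37, 2, 14, 26]
Tree (level-order array): [48, 31, None, 21, 43, 18, 30, 38, 46, 2, None, 23, None, 37, None, None, None, None, 14, None, 26]
In a BST, the LCA of p=18, q=30 is the first node v on the
root-to-leaf path with p <= v <= q (go left if both < v, right if both > v).
Walk from root:
  at 48: both 18 and 30 < 48, go left
  at 31: both 18 and 30 < 31, go left
  at 21: 18 <= 21 <= 30, this is the LCA
LCA = 21


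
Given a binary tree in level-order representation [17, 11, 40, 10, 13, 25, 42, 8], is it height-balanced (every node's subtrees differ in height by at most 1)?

Tree (level-order array): [17, 11, 40, 10, 13, 25, 42, 8]
Definition: a tree is height-balanced if, at every node, |h(left) - h(right)| <= 1 (empty subtree has height -1).
Bottom-up per-node check:
  node 8: h_left=-1, h_right=-1, diff=0 [OK], height=0
  node 10: h_left=0, h_right=-1, diff=1 [OK], height=1
  node 13: h_left=-1, h_right=-1, diff=0 [OK], height=0
  node 11: h_left=1, h_right=0, diff=1 [OK], height=2
  node 25: h_left=-1, h_right=-1, diff=0 [OK], height=0
  node 42: h_left=-1, h_right=-1, diff=0 [OK], height=0
  node 40: h_left=0, h_right=0, diff=0 [OK], height=1
  node 17: h_left=2, h_right=1, diff=1 [OK], height=3
All nodes satisfy the balance condition.
Result: Balanced


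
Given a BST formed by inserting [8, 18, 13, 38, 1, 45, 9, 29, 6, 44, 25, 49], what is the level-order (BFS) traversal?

Tree insertion order: [8, 18, 13, 38, 1, 45, 9, 29, 6, 44, 25, 49]
Tree (level-order array): [8, 1, 18, None, 6, 13, 38, None, None, 9, None, 29, 45, None, None, 25, None, 44, 49]
BFS from the root, enqueuing left then right child of each popped node:
  queue [8] -> pop 8, enqueue [1, 18], visited so far: [8]
  queue [1, 18] -> pop 1, enqueue [6], visited so far: [8, 1]
  queue [18, 6] -> pop 18, enqueue [13, 38], visited so far: [8, 1, 18]
  queue [6, 13, 38] -> pop 6, enqueue [none], visited so far: [8, 1, 18, 6]
  queue [13, 38] -> pop 13, enqueue [9], visited so far: [8, 1, 18, 6, 13]
  queue [38, 9] -> pop 38, enqueue [29, 45], visited so far: [8, 1, 18, 6, 13, 38]
  queue [9, 29, 45] -> pop 9, enqueue [none], visited so far: [8, 1, 18, 6, 13, 38, 9]
  queue [29, 45] -> pop 29, enqueue [25], visited so far: [8, 1, 18, 6, 13, 38, 9, 29]
  queue [45, 25] -> pop 45, enqueue [44, 49], visited so far: [8, 1, 18, 6, 13, 38, 9, 29, 45]
  queue [25, 44, 49] -> pop 25, enqueue [none], visited so far: [8, 1, 18, 6, 13, 38, 9, 29, 45, 25]
  queue [44, 49] -> pop 44, enqueue [none], visited so far: [8, 1, 18, 6, 13, 38, 9, 29, 45, 25, 44]
  queue [49] -> pop 49, enqueue [none], visited so far: [8, 1, 18, 6, 13, 38, 9, 29, 45, 25, 44, 49]
Result: [8, 1, 18, 6, 13, 38, 9, 29, 45, 25, 44, 49]


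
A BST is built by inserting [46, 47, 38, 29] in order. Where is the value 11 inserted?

Starting tree (level order): [46, 38, 47, 29]
Insertion path: 46 -> 38 -> 29
Result: insert 11 as left child of 29
Final tree (level order): [46, 38, 47, 29, None, None, None, 11]


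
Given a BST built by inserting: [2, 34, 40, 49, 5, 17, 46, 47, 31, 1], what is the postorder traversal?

Tree insertion order: [2, 34, 40, 49, 5, 17, 46, 47, 31, 1]
Tree (level-order array): [2, 1, 34, None, None, 5, 40, None, 17, None, 49, None, 31, 46, None, None, None, None, 47]
Postorder traversal: [1, 31, 17, 5, 47, 46, 49, 40, 34, 2]


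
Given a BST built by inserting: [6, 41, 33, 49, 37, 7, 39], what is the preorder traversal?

Tree insertion order: [6, 41, 33, 49, 37, 7, 39]
Tree (level-order array): [6, None, 41, 33, 49, 7, 37, None, None, None, None, None, 39]
Preorder traversal: [6, 41, 33, 7, 37, 39, 49]


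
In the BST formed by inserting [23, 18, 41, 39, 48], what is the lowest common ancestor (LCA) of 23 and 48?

Tree insertion order: [23, 18, 41, 39, 48]
Tree (level-order array): [23, 18, 41, None, None, 39, 48]
In a BST, the LCA of p=23, q=48 is the first node v on the
root-to-leaf path with p <= v <= q (go left if both < v, right if both > v).
Walk from root:
  at 23: 23 <= 23 <= 48, this is the LCA
LCA = 23


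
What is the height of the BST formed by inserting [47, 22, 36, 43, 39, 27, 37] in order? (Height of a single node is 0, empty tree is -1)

Insertion order: [47, 22, 36, 43, 39, 27, 37]
Tree (level-order array): [47, 22, None, None, 36, 27, 43, None, None, 39, None, 37]
Compute height bottom-up (empty subtree = -1):
  height(27) = 1 + max(-1, -1) = 0
  height(37) = 1 + max(-1, -1) = 0
  height(39) = 1 + max(0, -1) = 1
  height(43) = 1 + max(1, -1) = 2
  height(36) = 1 + max(0, 2) = 3
  height(22) = 1 + max(-1, 3) = 4
  height(47) = 1 + max(4, -1) = 5
Height = 5


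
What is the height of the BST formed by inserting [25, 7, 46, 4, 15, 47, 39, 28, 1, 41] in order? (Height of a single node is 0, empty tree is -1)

Insertion order: [25, 7, 46, 4, 15, 47, 39, 28, 1, 41]
Tree (level-order array): [25, 7, 46, 4, 15, 39, 47, 1, None, None, None, 28, 41]
Compute height bottom-up (empty subtree = -1):
  height(1) = 1 + max(-1, -1) = 0
  height(4) = 1 + max(0, -1) = 1
  height(15) = 1 + max(-1, -1) = 0
  height(7) = 1 + max(1, 0) = 2
  height(28) = 1 + max(-1, -1) = 0
  height(41) = 1 + max(-1, -1) = 0
  height(39) = 1 + max(0, 0) = 1
  height(47) = 1 + max(-1, -1) = 0
  height(46) = 1 + max(1, 0) = 2
  height(25) = 1 + max(2, 2) = 3
Height = 3


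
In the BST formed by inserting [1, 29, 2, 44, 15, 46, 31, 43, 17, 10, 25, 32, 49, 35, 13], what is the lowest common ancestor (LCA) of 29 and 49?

Tree insertion order: [1, 29, 2, 44, 15, 46, 31, 43, 17, 10, 25, 32, 49, 35, 13]
Tree (level-order array): [1, None, 29, 2, 44, None, 15, 31, 46, 10, 17, None, 43, None, 49, None, 13, None, 25, 32, None, None, None, None, None, None, None, None, 35]
In a BST, the LCA of p=29, q=49 is the first node v on the
root-to-leaf path with p <= v <= q (go left if both < v, right if both > v).
Walk from root:
  at 1: both 29 and 49 > 1, go right
  at 29: 29 <= 29 <= 49, this is the LCA
LCA = 29


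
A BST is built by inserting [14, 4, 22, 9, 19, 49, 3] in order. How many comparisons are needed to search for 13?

Search path for 13: 14 -> 4 -> 9
Found: False
Comparisons: 3


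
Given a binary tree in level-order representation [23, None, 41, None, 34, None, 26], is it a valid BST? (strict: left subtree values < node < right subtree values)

Level-order array: [23, None, 41, None, 34, None, 26]
Validate using subtree bounds (lo, hi): at each node, require lo < value < hi,
then recurse left with hi=value and right with lo=value.
Preorder trace (stopping at first violation):
  at node 23 with bounds (-inf, +inf): OK
  at node 41 with bounds (23, +inf): OK
  at node 34 with bounds (41, +inf): VIOLATION
Node 34 violates its bound: not (41 < 34 < +inf).
Result: Not a valid BST


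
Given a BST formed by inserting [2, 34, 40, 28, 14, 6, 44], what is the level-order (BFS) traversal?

Tree insertion order: [2, 34, 40, 28, 14, 6, 44]
Tree (level-order array): [2, None, 34, 28, 40, 14, None, None, 44, 6]
BFS from the root, enqueuing left then right child of each popped node:
  queue [2] -> pop 2, enqueue [34], visited so far: [2]
  queue [34] -> pop 34, enqueue [28, 40], visited so far: [2, 34]
  queue [28, 40] -> pop 28, enqueue [14], visited so far: [2, 34, 28]
  queue [40, 14] -> pop 40, enqueue [44], visited so far: [2, 34, 28, 40]
  queue [14, 44] -> pop 14, enqueue [6], visited so far: [2, 34, 28, 40, 14]
  queue [44, 6] -> pop 44, enqueue [none], visited so far: [2, 34, 28, 40, 14, 44]
  queue [6] -> pop 6, enqueue [none], visited so far: [2, 34, 28, 40, 14, 44, 6]
Result: [2, 34, 28, 40, 14, 44, 6]


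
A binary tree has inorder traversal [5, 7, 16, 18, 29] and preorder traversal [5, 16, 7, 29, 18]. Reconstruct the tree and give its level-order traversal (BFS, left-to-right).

Inorder:  [5, 7, 16, 18, 29]
Preorder: [5, 16, 7, 29, 18]
Algorithm: preorder visits root first, so consume preorder in order;
for each root, split the current inorder slice at that value into
left-subtree inorder and right-subtree inorder, then recurse.
Recursive splits:
  root=5; inorder splits into left=[], right=[7, 16, 18, 29]
  root=16; inorder splits into left=[7], right=[18, 29]
  root=7; inorder splits into left=[], right=[]
  root=29; inorder splits into left=[18], right=[]
  root=18; inorder splits into left=[], right=[]
Reconstructed level-order: [5, 16, 7, 29, 18]


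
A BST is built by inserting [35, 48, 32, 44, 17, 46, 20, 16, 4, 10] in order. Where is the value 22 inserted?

Starting tree (level order): [35, 32, 48, 17, None, 44, None, 16, 20, None, 46, 4, None, None, None, None, None, None, 10]
Insertion path: 35 -> 32 -> 17 -> 20
Result: insert 22 as right child of 20
Final tree (level order): [35, 32, 48, 17, None, 44, None, 16, 20, None, 46, 4, None, None, 22, None, None, None, 10]


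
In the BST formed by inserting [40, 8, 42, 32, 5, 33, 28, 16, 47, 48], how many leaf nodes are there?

Tree built from: [40, 8, 42, 32, 5, 33, 28, 16, 47, 48]
Tree (level-order array): [40, 8, 42, 5, 32, None, 47, None, None, 28, 33, None, 48, 16]
Rule: A leaf has 0 children.
Per-node child counts:
  node 40: 2 child(ren)
  node 8: 2 child(ren)
  node 5: 0 child(ren)
  node 32: 2 child(ren)
  node 28: 1 child(ren)
  node 16: 0 child(ren)
  node 33: 0 child(ren)
  node 42: 1 child(ren)
  node 47: 1 child(ren)
  node 48: 0 child(ren)
Matching nodes: [5, 16, 33, 48]
Count of leaf nodes: 4


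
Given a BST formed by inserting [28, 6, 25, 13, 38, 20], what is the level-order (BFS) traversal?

Tree insertion order: [28, 6, 25, 13, 38, 20]
Tree (level-order array): [28, 6, 38, None, 25, None, None, 13, None, None, 20]
BFS from the root, enqueuing left then right child of each popped node:
  queue [28] -> pop 28, enqueue [6, 38], visited so far: [28]
  queue [6, 38] -> pop 6, enqueue [25], visited so far: [28, 6]
  queue [38, 25] -> pop 38, enqueue [none], visited so far: [28, 6, 38]
  queue [25] -> pop 25, enqueue [13], visited so far: [28, 6, 38, 25]
  queue [13] -> pop 13, enqueue [20], visited so far: [28, 6, 38, 25, 13]
  queue [20] -> pop 20, enqueue [none], visited so far: [28, 6, 38, 25, 13, 20]
Result: [28, 6, 38, 25, 13, 20]


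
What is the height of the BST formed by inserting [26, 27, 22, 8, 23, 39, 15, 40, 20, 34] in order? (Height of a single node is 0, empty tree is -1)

Insertion order: [26, 27, 22, 8, 23, 39, 15, 40, 20, 34]
Tree (level-order array): [26, 22, 27, 8, 23, None, 39, None, 15, None, None, 34, 40, None, 20]
Compute height bottom-up (empty subtree = -1):
  height(20) = 1 + max(-1, -1) = 0
  height(15) = 1 + max(-1, 0) = 1
  height(8) = 1 + max(-1, 1) = 2
  height(23) = 1 + max(-1, -1) = 0
  height(22) = 1 + max(2, 0) = 3
  height(34) = 1 + max(-1, -1) = 0
  height(40) = 1 + max(-1, -1) = 0
  height(39) = 1 + max(0, 0) = 1
  height(27) = 1 + max(-1, 1) = 2
  height(26) = 1 + max(3, 2) = 4
Height = 4


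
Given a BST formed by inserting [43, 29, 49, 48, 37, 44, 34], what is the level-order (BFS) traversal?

Tree insertion order: [43, 29, 49, 48, 37, 44, 34]
Tree (level-order array): [43, 29, 49, None, 37, 48, None, 34, None, 44]
BFS from the root, enqueuing left then right child of each popped node:
  queue [43] -> pop 43, enqueue [29, 49], visited so far: [43]
  queue [29, 49] -> pop 29, enqueue [37], visited so far: [43, 29]
  queue [49, 37] -> pop 49, enqueue [48], visited so far: [43, 29, 49]
  queue [37, 48] -> pop 37, enqueue [34], visited so far: [43, 29, 49, 37]
  queue [48, 34] -> pop 48, enqueue [44], visited so far: [43, 29, 49, 37, 48]
  queue [34, 44] -> pop 34, enqueue [none], visited so far: [43, 29, 49, 37, 48, 34]
  queue [44] -> pop 44, enqueue [none], visited so far: [43, 29, 49, 37, 48, 34, 44]
Result: [43, 29, 49, 37, 48, 34, 44]


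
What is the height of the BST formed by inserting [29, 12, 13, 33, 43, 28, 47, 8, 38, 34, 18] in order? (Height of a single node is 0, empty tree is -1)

Insertion order: [29, 12, 13, 33, 43, 28, 47, 8, 38, 34, 18]
Tree (level-order array): [29, 12, 33, 8, 13, None, 43, None, None, None, 28, 38, 47, 18, None, 34]
Compute height bottom-up (empty subtree = -1):
  height(8) = 1 + max(-1, -1) = 0
  height(18) = 1 + max(-1, -1) = 0
  height(28) = 1 + max(0, -1) = 1
  height(13) = 1 + max(-1, 1) = 2
  height(12) = 1 + max(0, 2) = 3
  height(34) = 1 + max(-1, -1) = 0
  height(38) = 1 + max(0, -1) = 1
  height(47) = 1 + max(-1, -1) = 0
  height(43) = 1 + max(1, 0) = 2
  height(33) = 1 + max(-1, 2) = 3
  height(29) = 1 + max(3, 3) = 4
Height = 4


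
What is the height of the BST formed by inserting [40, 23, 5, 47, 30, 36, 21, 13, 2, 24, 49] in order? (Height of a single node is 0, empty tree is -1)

Insertion order: [40, 23, 5, 47, 30, 36, 21, 13, 2, 24, 49]
Tree (level-order array): [40, 23, 47, 5, 30, None, 49, 2, 21, 24, 36, None, None, None, None, 13]
Compute height bottom-up (empty subtree = -1):
  height(2) = 1 + max(-1, -1) = 0
  height(13) = 1 + max(-1, -1) = 0
  height(21) = 1 + max(0, -1) = 1
  height(5) = 1 + max(0, 1) = 2
  height(24) = 1 + max(-1, -1) = 0
  height(36) = 1 + max(-1, -1) = 0
  height(30) = 1 + max(0, 0) = 1
  height(23) = 1 + max(2, 1) = 3
  height(49) = 1 + max(-1, -1) = 0
  height(47) = 1 + max(-1, 0) = 1
  height(40) = 1 + max(3, 1) = 4
Height = 4


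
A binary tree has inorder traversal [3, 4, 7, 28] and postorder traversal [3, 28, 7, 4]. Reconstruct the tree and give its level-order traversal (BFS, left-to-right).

Inorder:   [3, 4, 7, 28]
Postorder: [3, 28, 7, 4]
Algorithm: postorder visits root last, so walk postorder right-to-left;
each value is the root of the current inorder slice — split it at that
value, recurse on the right subtree first, then the left.
Recursive splits:
  root=4; inorder splits into left=[3], right=[7, 28]
  root=7; inorder splits into left=[], right=[28]
  root=28; inorder splits into left=[], right=[]
  root=3; inorder splits into left=[], right=[]
Reconstructed level-order: [4, 3, 7, 28]


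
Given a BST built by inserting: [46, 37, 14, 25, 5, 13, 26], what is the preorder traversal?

Tree insertion order: [46, 37, 14, 25, 5, 13, 26]
Tree (level-order array): [46, 37, None, 14, None, 5, 25, None, 13, None, 26]
Preorder traversal: [46, 37, 14, 5, 13, 25, 26]


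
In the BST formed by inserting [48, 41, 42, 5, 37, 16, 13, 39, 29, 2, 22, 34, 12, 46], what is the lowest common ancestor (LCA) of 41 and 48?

Tree insertion order: [48, 41, 42, 5, 37, 16, 13, 39, 29, 2, 22, 34, 12, 46]
Tree (level-order array): [48, 41, None, 5, 42, 2, 37, None, 46, None, None, 16, 39, None, None, 13, 29, None, None, 12, None, 22, 34]
In a BST, the LCA of p=41, q=48 is the first node v on the
root-to-leaf path with p <= v <= q (go left if both < v, right if both > v).
Walk from root:
  at 48: 41 <= 48 <= 48, this is the LCA
LCA = 48


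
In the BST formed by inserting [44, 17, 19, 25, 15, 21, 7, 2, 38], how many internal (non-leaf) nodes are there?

Tree built from: [44, 17, 19, 25, 15, 21, 7, 2, 38]
Tree (level-order array): [44, 17, None, 15, 19, 7, None, None, 25, 2, None, 21, 38]
Rule: An internal node has at least one child.
Per-node child counts:
  node 44: 1 child(ren)
  node 17: 2 child(ren)
  node 15: 1 child(ren)
  node 7: 1 child(ren)
  node 2: 0 child(ren)
  node 19: 1 child(ren)
  node 25: 2 child(ren)
  node 21: 0 child(ren)
  node 38: 0 child(ren)
Matching nodes: [44, 17, 15, 7, 19, 25]
Count of internal (non-leaf) nodes: 6


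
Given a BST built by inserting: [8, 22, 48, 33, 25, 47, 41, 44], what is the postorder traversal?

Tree insertion order: [8, 22, 48, 33, 25, 47, 41, 44]
Tree (level-order array): [8, None, 22, None, 48, 33, None, 25, 47, None, None, 41, None, None, 44]
Postorder traversal: [25, 44, 41, 47, 33, 48, 22, 8]


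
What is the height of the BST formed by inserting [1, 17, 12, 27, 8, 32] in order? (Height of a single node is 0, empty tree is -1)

Insertion order: [1, 17, 12, 27, 8, 32]
Tree (level-order array): [1, None, 17, 12, 27, 8, None, None, 32]
Compute height bottom-up (empty subtree = -1):
  height(8) = 1 + max(-1, -1) = 0
  height(12) = 1 + max(0, -1) = 1
  height(32) = 1 + max(-1, -1) = 0
  height(27) = 1 + max(-1, 0) = 1
  height(17) = 1 + max(1, 1) = 2
  height(1) = 1 + max(-1, 2) = 3
Height = 3


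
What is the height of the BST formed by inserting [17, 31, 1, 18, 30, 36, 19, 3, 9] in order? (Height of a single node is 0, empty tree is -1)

Insertion order: [17, 31, 1, 18, 30, 36, 19, 3, 9]
Tree (level-order array): [17, 1, 31, None, 3, 18, 36, None, 9, None, 30, None, None, None, None, 19]
Compute height bottom-up (empty subtree = -1):
  height(9) = 1 + max(-1, -1) = 0
  height(3) = 1 + max(-1, 0) = 1
  height(1) = 1 + max(-1, 1) = 2
  height(19) = 1 + max(-1, -1) = 0
  height(30) = 1 + max(0, -1) = 1
  height(18) = 1 + max(-1, 1) = 2
  height(36) = 1 + max(-1, -1) = 0
  height(31) = 1 + max(2, 0) = 3
  height(17) = 1 + max(2, 3) = 4
Height = 4


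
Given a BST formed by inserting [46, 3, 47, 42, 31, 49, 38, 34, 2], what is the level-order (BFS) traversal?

Tree insertion order: [46, 3, 47, 42, 31, 49, 38, 34, 2]
Tree (level-order array): [46, 3, 47, 2, 42, None, 49, None, None, 31, None, None, None, None, 38, 34]
BFS from the root, enqueuing left then right child of each popped node:
  queue [46] -> pop 46, enqueue [3, 47], visited so far: [46]
  queue [3, 47] -> pop 3, enqueue [2, 42], visited so far: [46, 3]
  queue [47, 2, 42] -> pop 47, enqueue [49], visited so far: [46, 3, 47]
  queue [2, 42, 49] -> pop 2, enqueue [none], visited so far: [46, 3, 47, 2]
  queue [42, 49] -> pop 42, enqueue [31], visited so far: [46, 3, 47, 2, 42]
  queue [49, 31] -> pop 49, enqueue [none], visited so far: [46, 3, 47, 2, 42, 49]
  queue [31] -> pop 31, enqueue [38], visited so far: [46, 3, 47, 2, 42, 49, 31]
  queue [38] -> pop 38, enqueue [34], visited so far: [46, 3, 47, 2, 42, 49, 31, 38]
  queue [34] -> pop 34, enqueue [none], visited so far: [46, 3, 47, 2, 42, 49, 31, 38, 34]
Result: [46, 3, 47, 2, 42, 49, 31, 38, 34]


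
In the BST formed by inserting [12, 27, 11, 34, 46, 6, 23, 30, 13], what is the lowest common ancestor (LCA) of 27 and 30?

Tree insertion order: [12, 27, 11, 34, 46, 6, 23, 30, 13]
Tree (level-order array): [12, 11, 27, 6, None, 23, 34, None, None, 13, None, 30, 46]
In a BST, the LCA of p=27, q=30 is the first node v on the
root-to-leaf path with p <= v <= q (go left if both < v, right if both > v).
Walk from root:
  at 12: both 27 and 30 > 12, go right
  at 27: 27 <= 27 <= 30, this is the LCA
LCA = 27


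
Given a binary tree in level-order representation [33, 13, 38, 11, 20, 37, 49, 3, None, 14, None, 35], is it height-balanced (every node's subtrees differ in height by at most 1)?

Tree (level-order array): [33, 13, 38, 11, 20, 37, 49, 3, None, 14, None, 35]
Definition: a tree is height-balanced if, at every node, |h(left) - h(right)| <= 1 (empty subtree has height -1).
Bottom-up per-node check:
  node 3: h_left=-1, h_right=-1, diff=0 [OK], height=0
  node 11: h_left=0, h_right=-1, diff=1 [OK], height=1
  node 14: h_left=-1, h_right=-1, diff=0 [OK], height=0
  node 20: h_left=0, h_right=-1, diff=1 [OK], height=1
  node 13: h_left=1, h_right=1, diff=0 [OK], height=2
  node 35: h_left=-1, h_right=-1, diff=0 [OK], height=0
  node 37: h_left=0, h_right=-1, diff=1 [OK], height=1
  node 49: h_left=-1, h_right=-1, diff=0 [OK], height=0
  node 38: h_left=1, h_right=0, diff=1 [OK], height=2
  node 33: h_left=2, h_right=2, diff=0 [OK], height=3
All nodes satisfy the balance condition.
Result: Balanced


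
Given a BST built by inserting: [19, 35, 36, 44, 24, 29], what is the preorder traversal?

Tree insertion order: [19, 35, 36, 44, 24, 29]
Tree (level-order array): [19, None, 35, 24, 36, None, 29, None, 44]
Preorder traversal: [19, 35, 24, 29, 36, 44]


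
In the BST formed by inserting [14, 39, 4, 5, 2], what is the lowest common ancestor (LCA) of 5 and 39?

Tree insertion order: [14, 39, 4, 5, 2]
Tree (level-order array): [14, 4, 39, 2, 5]
In a BST, the LCA of p=5, q=39 is the first node v on the
root-to-leaf path with p <= v <= q (go left if both < v, right if both > v).
Walk from root:
  at 14: 5 <= 14 <= 39, this is the LCA
LCA = 14


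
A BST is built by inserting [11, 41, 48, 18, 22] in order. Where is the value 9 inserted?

Starting tree (level order): [11, None, 41, 18, 48, None, 22]
Insertion path: 11
Result: insert 9 as left child of 11
Final tree (level order): [11, 9, 41, None, None, 18, 48, None, 22]


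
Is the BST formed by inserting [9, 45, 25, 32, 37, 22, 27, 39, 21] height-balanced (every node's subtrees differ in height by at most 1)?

Tree (level-order array): [9, None, 45, 25, None, 22, 32, 21, None, 27, 37, None, None, None, None, None, 39]
Definition: a tree is height-balanced if, at every node, |h(left) - h(right)| <= 1 (empty subtree has height -1).
Bottom-up per-node check:
  node 21: h_left=-1, h_right=-1, diff=0 [OK], height=0
  node 22: h_left=0, h_right=-1, diff=1 [OK], height=1
  node 27: h_left=-1, h_right=-1, diff=0 [OK], height=0
  node 39: h_left=-1, h_right=-1, diff=0 [OK], height=0
  node 37: h_left=-1, h_right=0, diff=1 [OK], height=1
  node 32: h_left=0, h_right=1, diff=1 [OK], height=2
  node 25: h_left=1, h_right=2, diff=1 [OK], height=3
  node 45: h_left=3, h_right=-1, diff=4 [FAIL (|3--1|=4 > 1)], height=4
  node 9: h_left=-1, h_right=4, diff=5 [FAIL (|-1-4|=5 > 1)], height=5
Node 45 violates the condition: |3 - -1| = 4 > 1.
Result: Not balanced


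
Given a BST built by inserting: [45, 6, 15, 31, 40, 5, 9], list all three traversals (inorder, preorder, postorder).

Tree insertion order: [45, 6, 15, 31, 40, 5, 9]
Tree (level-order array): [45, 6, None, 5, 15, None, None, 9, 31, None, None, None, 40]
Inorder (L, root, R): [5, 6, 9, 15, 31, 40, 45]
Preorder (root, L, R): [45, 6, 5, 15, 9, 31, 40]
Postorder (L, R, root): [5, 9, 40, 31, 15, 6, 45]


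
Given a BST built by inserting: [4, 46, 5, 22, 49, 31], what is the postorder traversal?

Tree insertion order: [4, 46, 5, 22, 49, 31]
Tree (level-order array): [4, None, 46, 5, 49, None, 22, None, None, None, 31]
Postorder traversal: [31, 22, 5, 49, 46, 4]


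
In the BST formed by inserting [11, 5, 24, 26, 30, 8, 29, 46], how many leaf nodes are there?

Tree built from: [11, 5, 24, 26, 30, 8, 29, 46]
Tree (level-order array): [11, 5, 24, None, 8, None, 26, None, None, None, 30, 29, 46]
Rule: A leaf has 0 children.
Per-node child counts:
  node 11: 2 child(ren)
  node 5: 1 child(ren)
  node 8: 0 child(ren)
  node 24: 1 child(ren)
  node 26: 1 child(ren)
  node 30: 2 child(ren)
  node 29: 0 child(ren)
  node 46: 0 child(ren)
Matching nodes: [8, 29, 46]
Count of leaf nodes: 3


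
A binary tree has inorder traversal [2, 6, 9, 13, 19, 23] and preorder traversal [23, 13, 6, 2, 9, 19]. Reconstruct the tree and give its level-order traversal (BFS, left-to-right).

Inorder:  [2, 6, 9, 13, 19, 23]
Preorder: [23, 13, 6, 2, 9, 19]
Algorithm: preorder visits root first, so consume preorder in order;
for each root, split the current inorder slice at that value into
left-subtree inorder and right-subtree inorder, then recurse.
Recursive splits:
  root=23; inorder splits into left=[2, 6, 9, 13, 19], right=[]
  root=13; inorder splits into left=[2, 6, 9], right=[19]
  root=6; inorder splits into left=[2], right=[9]
  root=2; inorder splits into left=[], right=[]
  root=9; inorder splits into left=[], right=[]
  root=19; inorder splits into left=[], right=[]
Reconstructed level-order: [23, 13, 6, 19, 2, 9]


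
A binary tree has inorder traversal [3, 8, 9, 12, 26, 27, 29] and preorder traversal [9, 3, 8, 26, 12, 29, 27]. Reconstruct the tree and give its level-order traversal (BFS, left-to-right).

Inorder:  [3, 8, 9, 12, 26, 27, 29]
Preorder: [9, 3, 8, 26, 12, 29, 27]
Algorithm: preorder visits root first, so consume preorder in order;
for each root, split the current inorder slice at that value into
left-subtree inorder and right-subtree inorder, then recurse.
Recursive splits:
  root=9; inorder splits into left=[3, 8], right=[12, 26, 27, 29]
  root=3; inorder splits into left=[], right=[8]
  root=8; inorder splits into left=[], right=[]
  root=26; inorder splits into left=[12], right=[27, 29]
  root=12; inorder splits into left=[], right=[]
  root=29; inorder splits into left=[27], right=[]
  root=27; inorder splits into left=[], right=[]
Reconstructed level-order: [9, 3, 26, 8, 12, 29, 27]


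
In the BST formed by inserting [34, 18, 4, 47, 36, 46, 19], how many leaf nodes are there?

Tree built from: [34, 18, 4, 47, 36, 46, 19]
Tree (level-order array): [34, 18, 47, 4, 19, 36, None, None, None, None, None, None, 46]
Rule: A leaf has 0 children.
Per-node child counts:
  node 34: 2 child(ren)
  node 18: 2 child(ren)
  node 4: 0 child(ren)
  node 19: 0 child(ren)
  node 47: 1 child(ren)
  node 36: 1 child(ren)
  node 46: 0 child(ren)
Matching nodes: [4, 19, 46]
Count of leaf nodes: 3


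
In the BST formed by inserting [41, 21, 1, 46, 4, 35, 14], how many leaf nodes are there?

Tree built from: [41, 21, 1, 46, 4, 35, 14]
Tree (level-order array): [41, 21, 46, 1, 35, None, None, None, 4, None, None, None, 14]
Rule: A leaf has 0 children.
Per-node child counts:
  node 41: 2 child(ren)
  node 21: 2 child(ren)
  node 1: 1 child(ren)
  node 4: 1 child(ren)
  node 14: 0 child(ren)
  node 35: 0 child(ren)
  node 46: 0 child(ren)
Matching nodes: [14, 35, 46]
Count of leaf nodes: 3


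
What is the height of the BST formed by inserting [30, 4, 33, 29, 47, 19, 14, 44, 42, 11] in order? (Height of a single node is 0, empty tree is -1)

Insertion order: [30, 4, 33, 29, 47, 19, 14, 44, 42, 11]
Tree (level-order array): [30, 4, 33, None, 29, None, 47, 19, None, 44, None, 14, None, 42, None, 11]
Compute height bottom-up (empty subtree = -1):
  height(11) = 1 + max(-1, -1) = 0
  height(14) = 1 + max(0, -1) = 1
  height(19) = 1 + max(1, -1) = 2
  height(29) = 1 + max(2, -1) = 3
  height(4) = 1 + max(-1, 3) = 4
  height(42) = 1 + max(-1, -1) = 0
  height(44) = 1 + max(0, -1) = 1
  height(47) = 1 + max(1, -1) = 2
  height(33) = 1 + max(-1, 2) = 3
  height(30) = 1 + max(4, 3) = 5
Height = 5


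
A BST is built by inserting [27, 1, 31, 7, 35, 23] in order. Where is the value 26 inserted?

Starting tree (level order): [27, 1, 31, None, 7, None, 35, None, 23]
Insertion path: 27 -> 1 -> 7 -> 23
Result: insert 26 as right child of 23
Final tree (level order): [27, 1, 31, None, 7, None, 35, None, 23, None, None, None, 26]


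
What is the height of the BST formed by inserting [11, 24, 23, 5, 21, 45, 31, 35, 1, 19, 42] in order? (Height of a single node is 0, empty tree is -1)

Insertion order: [11, 24, 23, 5, 21, 45, 31, 35, 1, 19, 42]
Tree (level-order array): [11, 5, 24, 1, None, 23, 45, None, None, 21, None, 31, None, 19, None, None, 35, None, None, None, 42]
Compute height bottom-up (empty subtree = -1):
  height(1) = 1 + max(-1, -1) = 0
  height(5) = 1 + max(0, -1) = 1
  height(19) = 1 + max(-1, -1) = 0
  height(21) = 1 + max(0, -1) = 1
  height(23) = 1 + max(1, -1) = 2
  height(42) = 1 + max(-1, -1) = 0
  height(35) = 1 + max(-1, 0) = 1
  height(31) = 1 + max(-1, 1) = 2
  height(45) = 1 + max(2, -1) = 3
  height(24) = 1 + max(2, 3) = 4
  height(11) = 1 + max(1, 4) = 5
Height = 5


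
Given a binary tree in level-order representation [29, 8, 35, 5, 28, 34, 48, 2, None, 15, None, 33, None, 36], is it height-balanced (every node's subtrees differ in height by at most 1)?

Tree (level-order array): [29, 8, 35, 5, 28, 34, 48, 2, None, 15, None, 33, None, 36]
Definition: a tree is height-balanced if, at every node, |h(left) - h(right)| <= 1 (empty subtree has height -1).
Bottom-up per-node check:
  node 2: h_left=-1, h_right=-1, diff=0 [OK], height=0
  node 5: h_left=0, h_right=-1, diff=1 [OK], height=1
  node 15: h_left=-1, h_right=-1, diff=0 [OK], height=0
  node 28: h_left=0, h_right=-1, diff=1 [OK], height=1
  node 8: h_left=1, h_right=1, diff=0 [OK], height=2
  node 33: h_left=-1, h_right=-1, diff=0 [OK], height=0
  node 34: h_left=0, h_right=-1, diff=1 [OK], height=1
  node 36: h_left=-1, h_right=-1, diff=0 [OK], height=0
  node 48: h_left=0, h_right=-1, diff=1 [OK], height=1
  node 35: h_left=1, h_right=1, diff=0 [OK], height=2
  node 29: h_left=2, h_right=2, diff=0 [OK], height=3
All nodes satisfy the balance condition.
Result: Balanced


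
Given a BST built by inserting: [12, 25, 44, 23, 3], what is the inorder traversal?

Tree insertion order: [12, 25, 44, 23, 3]
Tree (level-order array): [12, 3, 25, None, None, 23, 44]
Inorder traversal: [3, 12, 23, 25, 44]


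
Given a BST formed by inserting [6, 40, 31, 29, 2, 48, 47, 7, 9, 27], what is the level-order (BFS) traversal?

Tree insertion order: [6, 40, 31, 29, 2, 48, 47, 7, 9, 27]
Tree (level-order array): [6, 2, 40, None, None, 31, 48, 29, None, 47, None, 7, None, None, None, None, 9, None, 27]
BFS from the root, enqueuing left then right child of each popped node:
  queue [6] -> pop 6, enqueue [2, 40], visited so far: [6]
  queue [2, 40] -> pop 2, enqueue [none], visited so far: [6, 2]
  queue [40] -> pop 40, enqueue [31, 48], visited so far: [6, 2, 40]
  queue [31, 48] -> pop 31, enqueue [29], visited so far: [6, 2, 40, 31]
  queue [48, 29] -> pop 48, enqueue [47], visited so far: [6, 2, 40, 31, 48]
  queue [29, 47] -> pop 29, enqueue [7], visited so far: [6, 2, 40, 31, 48, 29]
  queue [47, 7] -> pop 47, enqueue [none], visited so far: [6, 2, 40, 31, 48, 29, 47]
  queue [7] -> pop 7, enqueue [9], visited so far: [6, 2, 40, 31, 48, 29, 47, 7]
  queue [9] -> pop 9, enqueue [27], visited so far: [6, 2, 40, 31, 48, 29, 47, 7, 9]
  queue [27] -> pop 27, enqueue [none], visited so far: [6, 2, 40, 31, 48, 29, 47, 7, 9, 27]
Result: [6, 2, 40, 31, 48, 29, 47, 7, 9, 27]


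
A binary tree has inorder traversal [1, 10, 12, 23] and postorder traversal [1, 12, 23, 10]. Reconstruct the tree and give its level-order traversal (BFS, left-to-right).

Inorder:   [1, 10, 12, 23]
Postorder: [1, 12, 23, 10]
Algorithm: postorder visits root last, so walk postorder right-to-left;
each value is the root of the current inorder slice — split it at that
value, recurse on the right subtree first, then the left.
Recursive splits:
  root=10; inorder splits into left=[1], right=[12, 23]
  root=23; inorder splits into left=[12], right=[]
  root=12; inorder splits into left=[], right=[]
  root=1; inorder splits into left=[], right=[]
Reconstructed level-order: [10, 1, 23, 12]


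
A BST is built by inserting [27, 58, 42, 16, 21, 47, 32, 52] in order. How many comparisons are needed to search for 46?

Search path for 46: 27 -> 58 -> 42 -> 47
Found: False
Comparisons: 4


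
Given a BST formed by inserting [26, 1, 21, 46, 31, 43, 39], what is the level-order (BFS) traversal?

Tree insertion order: [26, 1, 21, 46, 31, 43, 39]
Tree (level-order array): [26, 1, 46, None, 21, 31, None, None, None, None, 43, 39]
BFS from the root, enqueuing left then right child of each popped node:
  queue [26] -> pop 26, enqueue [1, 46], visited so far: [26]
  queue [1, 46] -> pop 1, enqueue [21], visited so far: [26, 1]
  queue [46, 21] -> pop 46, enqueue [31], visited so far: [26, 1, 46]
  queue [21, 31] -> pop 21, enqueue [none], visited so far: [26, 1, 46, 21]
  queue [31] -> pop 31, enqueue [43], visited so far: [26, 1, 46, 21, 31]
  queue [43] -> pop 43, enqueue [39], visited so far: [26, 1, 46, 21, 31, 43]
  queue [39] -> pop 39, enqueue [none], visited so far: [26, 1, 46, 21, 31, 43, 39]
Result: [26, 1, 46, 21, 31, 43, 39]


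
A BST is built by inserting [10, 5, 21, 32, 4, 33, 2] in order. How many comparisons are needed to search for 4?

Search path for 4: 10 -> 5 -> 4
Found: True
Comparisons: 3


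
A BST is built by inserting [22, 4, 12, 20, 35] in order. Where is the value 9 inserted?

Starting tree (level order): [22, 4, 35, None, 12, None, None, None, 20]
Insertion path: 22 -> 4 -> 12
Result: insert 9 as left child of 12
Final tree (level order): [22, 4, 35, None, 12, None, None, 9, 20]


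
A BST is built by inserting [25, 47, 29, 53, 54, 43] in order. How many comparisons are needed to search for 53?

Search path for 53: 25 -> 47 -> 53
Found: True
Comparisons: 3


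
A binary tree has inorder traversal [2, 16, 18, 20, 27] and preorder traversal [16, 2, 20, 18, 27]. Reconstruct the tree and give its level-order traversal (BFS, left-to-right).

Inorder:  [2, 16, 18, 20, 27]
Preorder: [16, 2, 20, 18, 27]
Algorithm: preorder visits root first, so consume preorder in order;
for each root, split the current inorder slice at that value into
left-subtree inorder and right-subtree inorder, then recurse.
Recursive splits:
  root=16; inorder splits into left=[2], right=[18, 20, 27]
  root=2; inorder splits into left=[], right=[]
  root=20; inorder splits into left=[18], right=[27]
  root=18; inorder splits into left=[], right=[]
  root=27; inorder splits into left=[], right=[]
Reconstructed level-order: [16, 2, 20, 18, 27]


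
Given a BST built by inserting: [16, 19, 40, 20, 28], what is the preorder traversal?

Tree insertion order: [16, 19, 40, 20, 28]
Tree (level-order array): [16, None, 19, None, 40, 20, None, None, 28]
Preorder traversal: [16, 19, 40, 20, 28]


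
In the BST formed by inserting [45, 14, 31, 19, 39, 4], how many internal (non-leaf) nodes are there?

Tree built from: [45, 14, 31, 19, 39, 4]
Tree (level-order array): [45, 14, None, 4, 31, None, None, 19, 39]
Rule: An internal node has at least one child.
Per-node child counts:
  node 45: 1 child(ren)
  node 14: 2 child(ren)
  node 4: 0 child(ren)
  node 31: 2 child(ren)
  node 19: 0 child(ren)
  node 39: 0 child(ren)
Matching nodes: [45, 14, 31]
Count of internal (non-leaf) nodes: 3


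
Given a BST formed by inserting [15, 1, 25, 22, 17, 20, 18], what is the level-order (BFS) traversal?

Tree insertion order: [15, 1, 25, 22, 17, 20, 18]
Tree (level-order array): [15, 1, 25, None, None, 22, None, 17, None, None, 20, 18]
BFS from the root, enqueuing left then right child of each popped node:
  queue [15] -> pop 15, enqueue [1, 25], visited so far: [15]
  queue [1, 25] -> pop 1, enqueue [none], visited so far: [15, 1]
  queue [25] -> pop 25, enqueue [22], visited so far: [15, 1, 25]
  queue [22] -> pop 22, enqueue [17], visited so far: [15, 1, 25, 22]
  queue [17] -> pop 17, enqueue [20], visited so far: [15, 1, 25, 22, 17]
  queue [20] -> pop 20, enqueue [18], visited so far: [15, 1, 25, 22, 17, 20]
  queue [18] -> pop 18, enqueue [none], visited so far: [15, 1, 25, 22, 17, 20, 18]
Result: [15, 1, 25, 22, 17, 20, 18]


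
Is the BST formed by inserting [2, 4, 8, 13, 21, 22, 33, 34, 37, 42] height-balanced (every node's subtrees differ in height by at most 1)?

Tree (level-order array): [2, None, 4, None, 8, None, 13, None, 21, None, 22, None, 33, None, 34, None, 37, None, 42]
Definition: a tree is height-balanced if, at every node, |h(left) - h(right)| <= 1 (empty subtree has height -1).
Bottom-up per-node check:
  node 42: h_left=-1, h_right=-1, diff=0 [OK], height=0
  node 37: h_left=-1, h_right=0, diff=1 [OK], height=1
  node 34: h_left=-1, h_right=1, diff=2 [FAIL (|-1-1|=2 > 1)], height=2
  node 33: h_left=-1, h_right=2, diff=3 [FAIL (|-1-2|=3 > 1)], height=3
  node 22: h_left=-1, h_right=3, diff=4 [FAIL (|-1-3|=4 > 1)], height=4
  node 21: h_left=-1, h_right=4, diff=5 [FAIL (|-1-4|=5 > 1)], height=5
  node 13: h_left=-1, h_right=5, diff=6 [FAIL (|-1-5|=6 > 1)], height=6
  node 8: h_left=-1, h_right=6, diff=7 [FAIL (|-1-6|=7 > 1)], height=7
  node 4: h_left=-1, h_right=7, diff=8 [FAIL (|-1-7|=8 > 1)], height=8
  node 2: h_left=-1, h_right=8, diff=9 [FAIL (|-1-8|=9 > 1)], height=9
Node 34 violates the condition: |-1 - 1| = 2 > 1.
Result: Not balanced


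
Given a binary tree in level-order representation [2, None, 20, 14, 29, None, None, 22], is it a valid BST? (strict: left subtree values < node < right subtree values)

Level-order array: [2, None, 20, 14, 29, None, None, 22]
Validate using subtree bounds (lo, hi): at each node, require lo < value < hi,
then recurse left with hi=value and right with lo=value.
Preorder trace (stopping at first violation):
  at node 2 with bounds (-inf, +inf): OK
  at node 20 with bounds (2, +inf): OK
  at node 14 with bounds (2, 20): OK
  at node 29 with bounds (20, +inf): OK
  at node 22 with bounds (20, 29): OK
No violation found at any node.
Result: Valid BST


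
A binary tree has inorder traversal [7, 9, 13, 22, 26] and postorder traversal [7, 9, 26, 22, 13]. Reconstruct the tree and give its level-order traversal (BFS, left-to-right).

Inorder:   [7, 9, 13, 22, 26]
Postorder: [7, 9, 26, 22, 13]
Algorithm: postorder visits root last, so walk postorder right-to-left;
each value is the root of the current inorder slice — split it at that
value, recurse on the right subtree first, then the left.
Recursive splits:
  root=13; inorder splits into left=[7, 9], right=[22, 26]
  root=22; inorder splits into left=[], right=[26]
  root=26; inorder splits into left=[], right=[]
  root=9; inorder splits into left=[7], right=[]
  root=7; inorder splits into left=[], right=[]
Reconstructed level-order: [13, 9, 22, 7, 26]
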